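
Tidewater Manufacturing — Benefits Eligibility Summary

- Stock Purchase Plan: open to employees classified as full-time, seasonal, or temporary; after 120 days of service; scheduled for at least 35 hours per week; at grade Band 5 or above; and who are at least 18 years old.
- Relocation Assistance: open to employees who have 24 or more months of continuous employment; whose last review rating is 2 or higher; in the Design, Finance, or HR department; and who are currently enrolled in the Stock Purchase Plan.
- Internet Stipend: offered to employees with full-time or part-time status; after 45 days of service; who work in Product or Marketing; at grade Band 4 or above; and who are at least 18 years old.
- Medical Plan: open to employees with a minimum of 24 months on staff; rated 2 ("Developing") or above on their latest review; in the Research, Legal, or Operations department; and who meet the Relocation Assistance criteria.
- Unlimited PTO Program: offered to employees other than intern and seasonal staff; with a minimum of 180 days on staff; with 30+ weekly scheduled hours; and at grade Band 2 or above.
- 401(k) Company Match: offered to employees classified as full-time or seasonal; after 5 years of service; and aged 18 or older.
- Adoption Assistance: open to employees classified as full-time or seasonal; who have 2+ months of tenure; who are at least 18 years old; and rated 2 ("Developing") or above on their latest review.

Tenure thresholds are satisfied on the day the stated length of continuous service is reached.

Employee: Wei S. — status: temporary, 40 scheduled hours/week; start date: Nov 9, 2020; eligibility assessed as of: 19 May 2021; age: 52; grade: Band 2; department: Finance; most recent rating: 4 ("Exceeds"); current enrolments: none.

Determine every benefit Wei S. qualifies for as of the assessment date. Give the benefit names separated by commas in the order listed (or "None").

Service from Nov 9, 2020 to 19 May 2021: 191 days.
Stock Purchase Plan — status temporary ✓; service 191 days ≥ 120 days ✓; 40 hrs/wk ≥ 35 ✓; grade Band 2 < Band 5 ✗ → not eligible.
Relocation Assistance — service 191 days < 24 months (≈720 days) ✗ → not eligible.
Internet Stipend — status temporary ✗ (requires full-time or part-time) → not eligible.
Medical Plan — service 191 days < 24 months (≈720 days) ✗ → not eligible.
Unlimited PTO Program — status temporary ✓ (not excluded); service 191 days ≥ 180 days ✓; 40 hrs/wk ≥ 30 ✓; grade Band 2 ≥ Band 2 ✓ → eligible.
401(k) Company Match — status temporary ✗ (requires full-time or seasonal) → not eligible.
Adoption Assistance — status temporary ✗ (requires full-time or seasonal) → not eligible.

Unlimited PTO Program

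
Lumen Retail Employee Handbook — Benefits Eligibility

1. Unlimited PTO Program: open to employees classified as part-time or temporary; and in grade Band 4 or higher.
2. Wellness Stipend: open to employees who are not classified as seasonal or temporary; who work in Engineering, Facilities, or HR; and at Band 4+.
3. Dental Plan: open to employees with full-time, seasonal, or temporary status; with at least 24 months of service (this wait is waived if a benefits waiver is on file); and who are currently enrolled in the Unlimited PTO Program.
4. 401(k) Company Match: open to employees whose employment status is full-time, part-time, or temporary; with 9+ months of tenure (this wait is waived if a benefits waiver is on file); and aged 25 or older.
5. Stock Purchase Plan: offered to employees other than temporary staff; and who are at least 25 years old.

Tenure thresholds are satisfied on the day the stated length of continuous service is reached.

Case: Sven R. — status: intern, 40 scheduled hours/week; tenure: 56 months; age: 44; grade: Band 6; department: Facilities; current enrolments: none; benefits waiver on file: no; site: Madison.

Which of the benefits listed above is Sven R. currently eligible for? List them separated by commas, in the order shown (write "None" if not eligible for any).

Wellness Stipend, Stock Purchase Plan

Unlimited PTO Program — status intern ✗ (requires part-time or temporary) → not eligible.
Wellness Stipend — status intern ✓ (not excluded); dept Facilities ✓; grade Band 6 ≥ Band 4 ✓ → eligible.
Dental Plan — status intern ✗ (requires full-time, seasonal, or temporary) → not eligible.
401(k) Company Match — status intern ✗ (requires full-time, part-time, or temporary) → not eligible.
Stock Purchase Plan — status intern ✓ (not excluded); age 44 ≥ 25 ✓ → eligible.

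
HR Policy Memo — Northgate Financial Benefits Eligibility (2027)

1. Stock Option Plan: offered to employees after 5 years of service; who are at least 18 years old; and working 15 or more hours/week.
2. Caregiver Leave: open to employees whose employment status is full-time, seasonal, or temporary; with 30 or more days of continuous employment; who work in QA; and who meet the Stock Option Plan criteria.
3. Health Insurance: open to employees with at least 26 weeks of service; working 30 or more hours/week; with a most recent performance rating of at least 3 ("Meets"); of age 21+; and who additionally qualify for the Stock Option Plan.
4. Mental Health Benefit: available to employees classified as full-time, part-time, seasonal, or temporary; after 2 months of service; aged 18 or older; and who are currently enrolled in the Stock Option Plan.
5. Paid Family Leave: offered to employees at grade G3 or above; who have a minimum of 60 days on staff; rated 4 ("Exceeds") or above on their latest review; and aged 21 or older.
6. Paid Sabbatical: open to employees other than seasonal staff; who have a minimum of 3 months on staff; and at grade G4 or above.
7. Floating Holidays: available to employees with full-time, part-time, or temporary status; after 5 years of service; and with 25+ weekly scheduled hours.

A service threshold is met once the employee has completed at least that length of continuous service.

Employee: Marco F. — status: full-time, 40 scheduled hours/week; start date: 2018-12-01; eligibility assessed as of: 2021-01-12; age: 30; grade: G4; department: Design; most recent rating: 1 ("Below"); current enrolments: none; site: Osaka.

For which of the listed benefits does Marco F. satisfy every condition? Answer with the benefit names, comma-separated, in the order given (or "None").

Paid Sabbatical

Service from 2018-12-01 to 2021-01-12: 773 days.
Stock Option Plan — service 773 days < 5 years (≈1825 days) ✗ → not eligible.
Caregiver Leave — status full-time ✓; service 773 days ≥ 30 days ✓; dept Design ✗ → not eligible.
Health Insurance — service 773 days ≥ 26 weeks (≈182 days) ✓; 40 hrs/wk ≥ 30 ✓; rating 1 < 3 ✗ → not eligible.
Mental Health Benefit — status full-time ✓; service 773 days ≥ 2 months (≈60 days) ✓; age 30 ≥ 18 ✓; not enrolled in Stock Option Plan ✗ → not eligible.
Paid Family Leave — grade G4 ≥ G3 ✓; service 773 days ≥ 60 days ✓; rating 1 < 4 ✗ → not eligible.
Paid Sabbatical — status full-time ✓ (not excluded); service 773 days ≥ 3 months (≈90 days) ✓; grade G4 ≥ G4 ✓ → eligible.
Floating Holidays — status full-time ✓; service 773 days < 5 years (≈1825 days) ✗ → not eligible.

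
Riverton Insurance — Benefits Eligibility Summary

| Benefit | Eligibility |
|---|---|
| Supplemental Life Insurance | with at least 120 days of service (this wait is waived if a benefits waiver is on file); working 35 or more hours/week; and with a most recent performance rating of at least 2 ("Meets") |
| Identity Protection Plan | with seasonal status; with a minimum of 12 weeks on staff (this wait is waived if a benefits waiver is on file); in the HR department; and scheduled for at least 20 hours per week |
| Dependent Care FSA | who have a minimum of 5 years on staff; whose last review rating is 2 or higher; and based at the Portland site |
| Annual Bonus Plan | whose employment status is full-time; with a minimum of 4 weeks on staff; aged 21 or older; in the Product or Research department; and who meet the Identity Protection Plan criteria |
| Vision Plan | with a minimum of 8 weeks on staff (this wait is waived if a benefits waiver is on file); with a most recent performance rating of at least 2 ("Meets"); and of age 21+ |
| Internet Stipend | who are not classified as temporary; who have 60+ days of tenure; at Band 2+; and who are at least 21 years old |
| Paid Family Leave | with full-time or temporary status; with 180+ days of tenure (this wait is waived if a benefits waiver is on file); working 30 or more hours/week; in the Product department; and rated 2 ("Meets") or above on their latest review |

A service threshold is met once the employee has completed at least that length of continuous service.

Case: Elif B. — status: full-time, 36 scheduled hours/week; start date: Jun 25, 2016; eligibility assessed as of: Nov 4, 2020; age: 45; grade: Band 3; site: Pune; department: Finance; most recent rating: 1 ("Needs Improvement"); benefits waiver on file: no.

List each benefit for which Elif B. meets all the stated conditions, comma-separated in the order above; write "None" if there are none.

Internet Stipend

Service from Jun 25, 2016 to Nov 4, 2020: 1593 days.
Supplemental Life Insurance — no waiver, service 1593 days ≥ 120 days ✓; 36 hrs/wk ≥ 35 ✓; rating 1 < 2 ✗ → not eligible.
Identity Protection Plan — status full-time ✗ (requires seasonal) → not eligible.
Dependent Care FSA — service 1593 days < 5 years (≈1825 days) ✗ → not eligible.
Annual Bonus Plan — status full-time ✓; service 1593 days ≥ 4 weeks (≈28 days) ✓; age 45 ≥ 21 ✓; dept Finance ✗ → not eligible.
Vision Plan — no waiver, service 1593 days ≥ 8 weeks (≈56 days) ✓; rating 1 < 2 ✗ → not eligible.
Internet Stipend — status full-time ✓ (not excluded); service 1593 days ≥ 60 days ✓; grade Band 3 ≥ Band 2 ✓; age 45 ≥ 21 ✓ → eligible.
Paid Family Leave — status full-time ✓; no waiver, service 1593 days ≥ 180 days ✓; 36 hrs/wk ≥ 30 ✓; dept Finance ✗ → not eligible.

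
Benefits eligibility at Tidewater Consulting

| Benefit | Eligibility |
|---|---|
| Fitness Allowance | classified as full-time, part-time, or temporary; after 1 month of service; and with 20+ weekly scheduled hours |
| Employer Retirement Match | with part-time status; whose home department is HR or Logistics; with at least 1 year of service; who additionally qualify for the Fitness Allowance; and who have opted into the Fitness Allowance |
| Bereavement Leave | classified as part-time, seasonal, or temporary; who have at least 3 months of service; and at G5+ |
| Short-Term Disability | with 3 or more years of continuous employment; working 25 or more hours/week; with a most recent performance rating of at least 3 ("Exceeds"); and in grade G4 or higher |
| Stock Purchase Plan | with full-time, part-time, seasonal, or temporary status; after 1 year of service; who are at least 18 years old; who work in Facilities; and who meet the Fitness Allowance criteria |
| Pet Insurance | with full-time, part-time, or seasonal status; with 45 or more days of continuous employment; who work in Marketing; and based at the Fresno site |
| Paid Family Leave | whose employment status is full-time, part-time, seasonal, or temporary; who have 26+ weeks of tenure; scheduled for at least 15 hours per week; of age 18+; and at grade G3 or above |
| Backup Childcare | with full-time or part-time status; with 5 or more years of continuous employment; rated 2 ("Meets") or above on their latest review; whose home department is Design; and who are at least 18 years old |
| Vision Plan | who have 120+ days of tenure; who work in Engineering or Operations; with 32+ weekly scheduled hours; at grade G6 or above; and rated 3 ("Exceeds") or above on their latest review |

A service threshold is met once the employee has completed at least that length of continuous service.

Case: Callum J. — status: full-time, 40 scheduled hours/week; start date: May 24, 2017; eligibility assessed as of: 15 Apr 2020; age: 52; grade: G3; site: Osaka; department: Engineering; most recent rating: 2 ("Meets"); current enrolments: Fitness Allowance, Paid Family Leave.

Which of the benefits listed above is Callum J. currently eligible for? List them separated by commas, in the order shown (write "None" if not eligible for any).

Fitness Allowance, Paid Family Leave

Service from May 24, 2017 to 15 Apr 2020: 1057 days.
Fitness Allowance — status full-time ✓; service 1057 days ≥ 1 month (≈30 days) ✓; 40 hrs/wk ≥ 20 ✓ → eligible.
Employer Retirement Match — status full-time ✗ (requires part-time) → not eligible.
Bereavement Leave — status full-time ✗ (requires part-time, seasonal, or temporary) → not eligible.
Short-Term Disability — service 1057 days < 3 years (≈1095 days) ✗ → not eligible.
Stock Purchase Plan — status full-time ✓; service 1057 days ≥ 1 year (≈365 days) ✓; age 52 ≥ 18 ✓; dept Engineering ✗ → not eligible.
Pet Insurance — status full-time ✓; service 1057 days ≥ 45 days ✓; dept Engineering ✗ → not eligible.
Paid Family Leave — status full-time ✓; service 1057 days ≥ 26 weeks (≈182 days) ✓; 40 hrs/wk ≥ 15 ✓; age 52 ≥ 18 ✓; grade G3 ≥ G3 ✓ → eligible.
Backup Childcare — status full-time ✓; service 1057 days < 5 years (≈1825 days) ✗ → not eligible.
Vision Plan — service 1057 days ≥ 120 days ✓; dept Engineering ✓; 40 hrs/wk ≥ 32 ✓; grade G3 < G6 ✗ → not eligible.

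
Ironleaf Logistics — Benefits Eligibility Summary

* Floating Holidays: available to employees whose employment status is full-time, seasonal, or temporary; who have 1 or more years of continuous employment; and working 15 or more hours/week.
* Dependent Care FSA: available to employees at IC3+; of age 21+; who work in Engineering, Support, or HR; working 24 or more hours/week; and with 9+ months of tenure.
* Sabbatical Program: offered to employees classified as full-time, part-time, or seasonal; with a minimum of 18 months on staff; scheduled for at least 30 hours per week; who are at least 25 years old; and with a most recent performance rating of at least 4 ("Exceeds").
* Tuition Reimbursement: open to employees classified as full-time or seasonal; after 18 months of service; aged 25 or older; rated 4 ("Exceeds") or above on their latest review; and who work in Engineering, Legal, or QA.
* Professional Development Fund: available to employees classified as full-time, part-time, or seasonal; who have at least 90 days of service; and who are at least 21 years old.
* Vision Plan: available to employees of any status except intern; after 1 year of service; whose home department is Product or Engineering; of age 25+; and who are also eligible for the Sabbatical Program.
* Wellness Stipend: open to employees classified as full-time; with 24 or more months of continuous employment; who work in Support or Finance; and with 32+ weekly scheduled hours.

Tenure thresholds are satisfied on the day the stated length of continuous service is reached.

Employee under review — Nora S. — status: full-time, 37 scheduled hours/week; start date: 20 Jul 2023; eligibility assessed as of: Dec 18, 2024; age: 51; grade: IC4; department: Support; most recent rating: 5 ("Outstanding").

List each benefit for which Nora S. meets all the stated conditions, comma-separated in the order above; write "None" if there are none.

Service from 20 Jul 2023 to Dec 18, 2024: 517 days.
Floating Holidays — status full-time ✓; service 517 days ≥ 1 year (≈365 days) ✓; 37 hrs/wk ≥ 15 ✓ → eligible.
Dependent Care FSA — grade IC4 ≥ IC3 ✓; age 51 ≥ 21 ✓; dept Support ✓; 37 hrs/wk ≥ 24 ✓; service 517 days ≥ 9 months (≈270 days) ✓ → eligible.
Sabbatical Program — status full-time ✓; service 517 days < 18 months (≈540 days) ✗ → not eligible.
Tuition Reimbursement — status full-time ✓; service 517 days < 18 months (≈540 days) ✗ → not eligible.
Professional Development Fund — status full-time ✓; service 517 days ≥ 90 days ✓; age 51 ≥ 21 ✓ → eligible.
Vision Plan — status full-time ✓ (not excluded); service 517 days ≥ 1 year (≈365 days) ✓; dept Support ✗ → not eligible.
Wellness Stipend — status full-time ✓; service 517 days < 24 months (≈720 days) ✗ → not eligible.

Floating Holidays, Dependent Care FSA, Professional Development Fund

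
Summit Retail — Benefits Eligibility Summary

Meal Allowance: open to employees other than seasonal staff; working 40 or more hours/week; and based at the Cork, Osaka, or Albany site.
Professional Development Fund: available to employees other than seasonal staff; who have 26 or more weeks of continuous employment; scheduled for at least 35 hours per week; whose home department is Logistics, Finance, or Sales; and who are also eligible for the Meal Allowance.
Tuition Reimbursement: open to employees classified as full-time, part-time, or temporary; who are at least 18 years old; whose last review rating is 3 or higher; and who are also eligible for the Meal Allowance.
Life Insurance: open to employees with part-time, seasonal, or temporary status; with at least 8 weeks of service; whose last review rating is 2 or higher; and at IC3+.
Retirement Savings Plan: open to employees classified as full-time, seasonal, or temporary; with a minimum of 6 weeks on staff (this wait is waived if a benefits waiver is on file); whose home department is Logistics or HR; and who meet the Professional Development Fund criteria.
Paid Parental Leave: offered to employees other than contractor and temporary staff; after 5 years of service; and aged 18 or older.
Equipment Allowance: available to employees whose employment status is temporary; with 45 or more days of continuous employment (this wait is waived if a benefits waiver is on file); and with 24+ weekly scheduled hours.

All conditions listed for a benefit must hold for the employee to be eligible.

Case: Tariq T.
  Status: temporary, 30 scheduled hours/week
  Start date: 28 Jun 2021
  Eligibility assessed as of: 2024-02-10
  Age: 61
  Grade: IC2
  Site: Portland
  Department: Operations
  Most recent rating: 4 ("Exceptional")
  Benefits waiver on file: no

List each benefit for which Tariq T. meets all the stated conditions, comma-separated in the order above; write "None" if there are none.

Service from 28 Jun 2021 to 2024-02-10: 957 days.
Meal Allowance — status temporary ✓ (not excluded); 30 hrs/wk < 40 ✗ → not eligible.
Professional Development Fund — status temporary ✓ (not excluded); service 957 days ≥ 26 weeks (≈182 days) ✓; 30 hrs/wk < 35 ✗ → not eligible.
Tuition Reimbursement — status temporary ✓; age 61 ≥ 18 ✓; rating 4 ≥ 3 ✓; not eligible for Meal Allowance ✗ → not eligible.
Life Insurance — status temporary ✓; service 957 days ≥ 8 weeks (≈56 days) ✓; rating 4 ≥ 2 ✓; grade IC2 < IC3 ✗ → not eligible.
Retirement Savings Plan — status temporary ✓; no waiver, service 957 days ≥ 6 weeks (≈42 days) ✓; dept Operations ✗ → not eligible.
Paid Parental Leave — status temporary ✗ (excluded) → not eligible.
Equipment Allowance — status temporary ✓; no waiver, service 957 days ≥ 45 days ✓; 30 hrs/wk ≥ 24 ✓ → eligible.

Equipment Allowance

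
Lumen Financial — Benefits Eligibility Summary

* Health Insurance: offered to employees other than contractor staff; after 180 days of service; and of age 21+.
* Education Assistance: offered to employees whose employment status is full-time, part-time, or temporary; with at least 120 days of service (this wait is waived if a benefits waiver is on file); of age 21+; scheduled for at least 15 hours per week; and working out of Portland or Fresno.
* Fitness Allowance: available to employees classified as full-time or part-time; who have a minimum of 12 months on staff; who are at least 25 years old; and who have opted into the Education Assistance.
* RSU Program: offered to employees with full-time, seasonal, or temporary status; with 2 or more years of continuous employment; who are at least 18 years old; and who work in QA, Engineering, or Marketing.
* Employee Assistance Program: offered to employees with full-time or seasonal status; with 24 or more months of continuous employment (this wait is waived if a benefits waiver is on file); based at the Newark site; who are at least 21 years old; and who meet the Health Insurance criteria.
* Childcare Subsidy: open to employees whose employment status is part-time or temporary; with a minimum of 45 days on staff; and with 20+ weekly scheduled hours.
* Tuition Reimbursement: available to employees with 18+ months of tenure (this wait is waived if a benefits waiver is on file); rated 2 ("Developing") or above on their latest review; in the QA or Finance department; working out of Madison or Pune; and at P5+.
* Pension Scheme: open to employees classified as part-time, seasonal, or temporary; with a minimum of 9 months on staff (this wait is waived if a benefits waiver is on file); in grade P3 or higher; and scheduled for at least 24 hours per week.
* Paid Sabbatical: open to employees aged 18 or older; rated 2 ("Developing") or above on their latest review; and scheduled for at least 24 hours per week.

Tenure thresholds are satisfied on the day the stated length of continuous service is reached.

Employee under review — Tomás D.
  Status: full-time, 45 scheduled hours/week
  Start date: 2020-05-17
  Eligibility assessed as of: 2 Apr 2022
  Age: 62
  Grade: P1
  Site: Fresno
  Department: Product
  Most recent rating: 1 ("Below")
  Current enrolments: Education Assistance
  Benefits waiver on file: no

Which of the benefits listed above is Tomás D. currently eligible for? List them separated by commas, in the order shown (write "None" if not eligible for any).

Health Insurance, Education Assistance, Fitness Allowance

Service from 2020-05-17 to 2 Apr 2022: 685 days.
Health Insurance — status full-time ✓ (not excluded); service 685 days ≥ 180 days ✓; age 62 ≥ 21 ✓ → eligible.
Education Assistance — status full-time ✓; no waiver, service 685 days ≥ 120 days ✓; age 62 ≥ 21 ✓; 45 hrs/wk ≥ 15 ✓; site Fresno ✓ → eligible.
Fitness Allowance — status full-time ✓; service 685 days ≥ 12 months (≈360 days) ✓; age 62 ≥ 25 ✓; enrolled in Education Assistance ✓ → eligible.
RSU Program — status full-time ✓; service 685 days < 2 years (≈730 days) ✗ → not eligible.
Employee Assistance Program — status full-time ✓; no waiver, service 685 days < 24 months (≈720 days) ✗ → not eligible.
Childcare Subsidy — status full-time ✗ (requires part-time or temporary) → not eligible.
Tuition Reimbursement — no waiver, service 685 days ≥ 18 months (≈540 days) ✓; rating 1 < 2 ✗ → not eligible.
Pension Scheme — status full-time ✗ (requires part-time, seasonal, or temporary) → not eligible.
Paid Sabbatical — age 62 ≥ 18 ✓; rating 1 < 2 ✗ → not eligible.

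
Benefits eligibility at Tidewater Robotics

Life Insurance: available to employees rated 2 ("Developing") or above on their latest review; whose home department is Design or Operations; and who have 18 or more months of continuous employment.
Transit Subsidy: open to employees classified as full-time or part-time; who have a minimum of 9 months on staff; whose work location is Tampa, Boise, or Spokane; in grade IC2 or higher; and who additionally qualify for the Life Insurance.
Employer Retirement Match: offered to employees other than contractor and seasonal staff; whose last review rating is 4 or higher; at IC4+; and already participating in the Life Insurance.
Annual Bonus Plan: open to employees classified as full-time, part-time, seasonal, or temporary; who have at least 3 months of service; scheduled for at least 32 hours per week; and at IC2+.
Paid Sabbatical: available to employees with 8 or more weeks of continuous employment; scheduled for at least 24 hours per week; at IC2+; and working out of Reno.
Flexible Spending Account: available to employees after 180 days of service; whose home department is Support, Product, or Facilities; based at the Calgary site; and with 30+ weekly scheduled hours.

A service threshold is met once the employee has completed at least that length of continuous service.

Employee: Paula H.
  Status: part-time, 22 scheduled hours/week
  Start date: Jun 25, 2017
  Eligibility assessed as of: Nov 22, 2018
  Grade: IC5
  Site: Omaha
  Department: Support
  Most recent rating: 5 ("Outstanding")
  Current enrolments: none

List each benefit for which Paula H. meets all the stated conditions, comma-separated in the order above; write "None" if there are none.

None

Service from Jun 25, 2017 to Nov 22, 2018: 515 days.
Life Insurance — rating 5 ≥ 2 ✓; dept Support ✗ → not eligible.
Transit Subsidy — status part-time ✓; service 515 days ≥ 9 months (≈270 days) ✓; site Omaha ✗ (not Tampa, Boise, or Spokane) → not eligible.
Employer Retirement Match — status part-time ✓ (not excluded); rating 5 ≥ 4 ✓; grade IC5 ≥ IC4 ✓; not enrolled in Life Insurance ✗ → not eligible.
Annual Bonus Plan — status part-time ✓; service 515 days ≥ 3 months (≈90 days) ✓; 22 hrs/wk < 32 ✗ → not eligible.
Paid Sabbatical — service 515 days ≥ 8 weeks (≈56 days) ✓; 22 hrs/wk < 24 ✗ → not eligible.
Flexible Spending Account — service 515 days ≥ 180 days ✓; dept Support ✓; site Omaha ✗ (not Calgary) → not eligible.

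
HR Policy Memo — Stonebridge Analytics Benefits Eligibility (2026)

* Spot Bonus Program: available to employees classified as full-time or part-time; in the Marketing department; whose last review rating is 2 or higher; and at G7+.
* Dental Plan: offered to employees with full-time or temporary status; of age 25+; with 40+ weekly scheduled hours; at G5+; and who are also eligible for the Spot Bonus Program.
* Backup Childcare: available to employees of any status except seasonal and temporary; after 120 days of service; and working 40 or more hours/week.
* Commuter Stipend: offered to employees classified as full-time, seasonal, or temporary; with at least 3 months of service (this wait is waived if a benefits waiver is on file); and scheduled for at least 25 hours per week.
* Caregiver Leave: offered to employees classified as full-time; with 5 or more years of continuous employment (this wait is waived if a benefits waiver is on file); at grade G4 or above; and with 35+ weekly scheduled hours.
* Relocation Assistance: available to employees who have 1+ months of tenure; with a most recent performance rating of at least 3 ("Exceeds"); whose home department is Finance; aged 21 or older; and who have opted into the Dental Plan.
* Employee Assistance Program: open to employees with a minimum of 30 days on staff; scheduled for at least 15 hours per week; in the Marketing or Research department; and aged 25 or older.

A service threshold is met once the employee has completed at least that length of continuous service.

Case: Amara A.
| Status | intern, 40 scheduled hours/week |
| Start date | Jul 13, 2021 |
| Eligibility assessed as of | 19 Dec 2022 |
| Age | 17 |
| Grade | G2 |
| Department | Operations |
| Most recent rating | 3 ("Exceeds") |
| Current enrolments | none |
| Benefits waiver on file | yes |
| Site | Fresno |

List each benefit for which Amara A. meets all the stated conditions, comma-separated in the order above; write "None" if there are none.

Backup Childcare

Service from Jul 13, 2021 to 19 Dec 2022: 524 days.
Spot Bonus Program — status intern ✗ (requires full-time or part-time) → not eligible.
Dental Plan — status intern ✗ (requires full-time or temporary) → not eligible.
Backup Childcare — status intern ✓ (not excluded); service 524 days ≥ 120 days ✓; 40 hrs/wk ≥ 40 ✓ → eligible.
Commuter Stipend — status intern ✗ (requires full-time, seasonal, or temporary) → not eligible.
Caregiver Leave — status intern ✗ (requires full-time) → not eligible.
Relocation Assistance — service 524 days ≥ 1 month (≈30 days) ✓; rating 3 ≥ 3 ✓; dept Operations ✗ → not eligible.
Employee Assistance Program — service 524 days ≥ 30 days ✓; 40 hrs/wk ≥ 15 ✓; dept Operations ✗ → not eligible.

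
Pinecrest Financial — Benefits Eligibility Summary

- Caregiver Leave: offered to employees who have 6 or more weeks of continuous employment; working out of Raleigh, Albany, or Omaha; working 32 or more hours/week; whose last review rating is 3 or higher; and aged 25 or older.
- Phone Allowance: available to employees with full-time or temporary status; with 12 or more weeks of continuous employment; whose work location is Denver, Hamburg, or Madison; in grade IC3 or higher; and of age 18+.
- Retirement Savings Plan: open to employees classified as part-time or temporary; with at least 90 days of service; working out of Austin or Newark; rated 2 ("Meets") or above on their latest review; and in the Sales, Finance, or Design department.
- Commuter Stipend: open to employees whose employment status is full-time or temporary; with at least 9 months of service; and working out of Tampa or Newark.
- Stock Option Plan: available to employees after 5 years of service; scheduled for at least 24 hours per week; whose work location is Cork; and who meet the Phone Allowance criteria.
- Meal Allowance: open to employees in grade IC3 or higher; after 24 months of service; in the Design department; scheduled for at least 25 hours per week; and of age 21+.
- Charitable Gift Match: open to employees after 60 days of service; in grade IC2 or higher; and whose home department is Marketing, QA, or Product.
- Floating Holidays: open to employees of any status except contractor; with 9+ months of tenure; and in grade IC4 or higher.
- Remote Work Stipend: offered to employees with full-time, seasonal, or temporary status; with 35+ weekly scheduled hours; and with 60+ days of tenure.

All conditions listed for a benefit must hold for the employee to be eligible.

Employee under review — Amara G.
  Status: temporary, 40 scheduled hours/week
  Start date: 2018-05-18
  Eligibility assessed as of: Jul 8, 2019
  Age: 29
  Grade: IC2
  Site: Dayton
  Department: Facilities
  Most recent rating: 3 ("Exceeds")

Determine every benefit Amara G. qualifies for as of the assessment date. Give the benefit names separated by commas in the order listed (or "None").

Service from 2018-05-18 to Jul 8, 2019: 416 days.
Caregiver Leave — service 416 days ≥ 6 weeks (≈42 days) ✓; site Dayton ✗ (not Raleigh, Albany, or Omaha) → not eligible.
Phone Allowance — status temporary ✓; service 416 days ≥ 12 weeks (≈84 days) ✓; site Dayton ✗ (not Denver, Hamburg, or Madison) → not eligible.
Retirement Savings Plan — status temporary ✓; service 416 days ≥ 90 days ✓; site Dayton ✗ (not Austin or Newark) → not eligible.
Commuter Stipend — status temporary ✓; service 416 days ≥ 9 months (≈270 days) ✓; site Dayton ✗ (not Tampa or Newark) → not eligible.
Stock Option Plan — service 416 days < 5 years (≈1825 days) ✗ → not eligible.
Meal Allowance — grade IC2 < IC3 ✗ → not eligible.
Charitable Gift Match — service 416 days ≥ 60 days ✓; grade IC2 ≥ IC2 ✓; dept Facilities ✗ → not eligible.
Floating Holidays — status temporary ✓ (not excluded); service 416 days ≥ 9 months (≈270 days) ✓; grade IC2 < IC4 ✗ → not eligible.
Remote Work Stipend — status temporary ✓; 40 hrs/wk ≥ 35 ✓; service 416 days ≥ 60 days ✓ → eligible.

Remote Work Stipend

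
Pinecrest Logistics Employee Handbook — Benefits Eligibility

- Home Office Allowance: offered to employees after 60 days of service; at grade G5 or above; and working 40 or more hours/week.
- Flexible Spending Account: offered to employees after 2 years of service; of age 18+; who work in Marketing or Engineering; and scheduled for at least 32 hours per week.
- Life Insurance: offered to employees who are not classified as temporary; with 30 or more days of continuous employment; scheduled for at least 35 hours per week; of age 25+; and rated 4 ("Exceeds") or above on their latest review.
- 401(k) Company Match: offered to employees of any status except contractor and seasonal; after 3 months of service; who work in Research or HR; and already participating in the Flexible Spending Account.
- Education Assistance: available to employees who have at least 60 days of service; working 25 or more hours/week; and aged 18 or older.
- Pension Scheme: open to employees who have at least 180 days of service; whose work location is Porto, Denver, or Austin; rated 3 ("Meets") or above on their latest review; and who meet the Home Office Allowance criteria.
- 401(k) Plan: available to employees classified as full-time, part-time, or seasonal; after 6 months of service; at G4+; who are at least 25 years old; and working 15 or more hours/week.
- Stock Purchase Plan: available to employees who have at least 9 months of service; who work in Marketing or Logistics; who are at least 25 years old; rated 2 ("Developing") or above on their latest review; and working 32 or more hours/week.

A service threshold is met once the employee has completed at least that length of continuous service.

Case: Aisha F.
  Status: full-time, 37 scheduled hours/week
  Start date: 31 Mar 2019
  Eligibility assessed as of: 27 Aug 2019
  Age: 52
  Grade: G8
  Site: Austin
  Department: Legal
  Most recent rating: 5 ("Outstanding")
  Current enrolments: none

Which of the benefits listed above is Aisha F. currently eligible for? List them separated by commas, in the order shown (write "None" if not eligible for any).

Life Insurance, Education Assistance

Service from 31 Mar 2019 to 27 Aug 2019: 149 days.
Home Office Allowance — service 149 days ≥ 60 days ✓; grade G8 ≥ G5 ✓; 37 hrs/wk < 40 ✗ → not eligible.
Flexible Spending Account — service 149 days < 2 years (≈730 days) ✗ → not eligible.
Life Insurance — status full-time ✓ (not excluded); service 149 days ≥ 30 days ✓; 37 hrs/wk ≥ 35 ✓; age 52 ≥ 25 ✓; rating 5 ≥ 4 ✓ → eligible.
401(k) Company Match — status full-time ✓ (not excluded); service 149 days ≥ 3 months (≈90 days) ✓; dept Legal ✗ → not eligible.
Education Assistance — service 149 days ≥ 60 days ✓; 37 hrs/wk ≥ 25 ✓; age 52 ≥ 18 ✓ → eligible.
Pension Scheme — service 149 days < 180 days ✗ → not eligible.
401(k) Plan — status full-time ✓; service 149 days < 6 months (≈180 days) ✗ → not eligible.
Stock Purchase Plan — service 149 days < 9 months (≈270 days) ✗ → not eligible.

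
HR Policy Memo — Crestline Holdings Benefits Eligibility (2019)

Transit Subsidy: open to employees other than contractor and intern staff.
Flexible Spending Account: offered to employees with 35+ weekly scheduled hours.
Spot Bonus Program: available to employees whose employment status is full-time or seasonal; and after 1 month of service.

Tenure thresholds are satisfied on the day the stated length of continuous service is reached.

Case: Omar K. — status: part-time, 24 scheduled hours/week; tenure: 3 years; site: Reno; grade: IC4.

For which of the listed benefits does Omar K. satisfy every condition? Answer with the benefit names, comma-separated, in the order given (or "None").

Transit Subsidy

Transit Subsidy — status part-time ✓ (not excluded) → eligible.
Flexible Spending Account — 24 hrs/wk < 35 ✗ → not eligible.
Spot Bonus Program — status part-time ✗ (requires full-time or seasonal) → not eligible.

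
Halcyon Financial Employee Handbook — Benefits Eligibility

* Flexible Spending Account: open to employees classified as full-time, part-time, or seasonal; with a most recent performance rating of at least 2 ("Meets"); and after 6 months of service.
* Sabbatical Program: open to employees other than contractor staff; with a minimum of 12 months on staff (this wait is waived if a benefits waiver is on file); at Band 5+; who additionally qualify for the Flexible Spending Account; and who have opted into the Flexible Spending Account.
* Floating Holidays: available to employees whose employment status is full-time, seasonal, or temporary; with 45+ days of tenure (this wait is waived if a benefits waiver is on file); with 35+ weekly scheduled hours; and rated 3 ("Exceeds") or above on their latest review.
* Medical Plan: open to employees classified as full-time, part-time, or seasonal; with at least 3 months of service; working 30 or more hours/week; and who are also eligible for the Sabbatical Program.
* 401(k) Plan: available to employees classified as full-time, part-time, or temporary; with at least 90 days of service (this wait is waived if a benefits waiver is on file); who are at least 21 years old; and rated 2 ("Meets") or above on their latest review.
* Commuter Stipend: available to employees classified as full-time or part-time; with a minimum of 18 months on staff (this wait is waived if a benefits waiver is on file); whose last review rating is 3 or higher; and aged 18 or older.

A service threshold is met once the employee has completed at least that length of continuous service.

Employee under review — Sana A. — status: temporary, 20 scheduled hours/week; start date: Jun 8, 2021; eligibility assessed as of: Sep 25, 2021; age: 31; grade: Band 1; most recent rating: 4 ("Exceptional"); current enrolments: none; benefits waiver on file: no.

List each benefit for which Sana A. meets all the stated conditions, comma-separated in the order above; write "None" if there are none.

Service from Jun 8, 2021 to Sep 25, 2021: 109 days.
Flexible Spending Account — status temporary ✗ (requires full-time, part-time, or seasonal) → not eligible.
Sabbatical Program — status temporary ✓ (not excluded); no waiver, service 109 days < 12 months (≈360 days) ✗ → not eligible.
Floating Holidays — status temporary ✓; no waiver, service 109 days ≥ 45 days ✓; 20 hrs/wk < 35 ✗ → not eligible.
Medical Plan — status temporary ✗ (requires full-time, part-time, or seasonal) → not eligible.
401(k) Plan — status temporary ✓; no waiver, service 109 days ≥ 90 days ✓; age 31 ≥ 21 ✓; rating 4 ≥ 2 ✓ → eligible.
Commuter Stipend — status temporary ✗ (requires full-time or part-time) → not eligible.

401(k) Plan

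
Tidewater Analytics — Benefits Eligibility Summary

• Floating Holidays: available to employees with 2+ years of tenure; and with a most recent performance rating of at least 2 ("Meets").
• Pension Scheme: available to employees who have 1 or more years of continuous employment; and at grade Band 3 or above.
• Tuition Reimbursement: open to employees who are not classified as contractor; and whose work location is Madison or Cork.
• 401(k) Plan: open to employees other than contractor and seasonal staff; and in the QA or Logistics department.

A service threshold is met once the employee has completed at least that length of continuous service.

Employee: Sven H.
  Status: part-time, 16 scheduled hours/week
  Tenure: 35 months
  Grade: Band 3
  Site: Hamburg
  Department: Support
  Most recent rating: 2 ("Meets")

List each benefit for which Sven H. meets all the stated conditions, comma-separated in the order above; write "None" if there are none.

Floating Holidays — service 35 months ≥ 2 years (≈730 days) ✓; rating 2 ≥ 2 ✓ → eligible.
Pension Scheme — service 35 months ≥ 1 year (≈365 days) ✓; grade Band 3 ≥ Band 3 ✓ → eligible.
Tuition Reimbursement — status part-time ✓ (not excluded); site Hamburg ✗ (not Madison or Cork) → not eligible.
401(k) Plan — status part-time ✓ (not excluded); dept Support ✗ → not eligible.

Floating Holidays, Pension Scheme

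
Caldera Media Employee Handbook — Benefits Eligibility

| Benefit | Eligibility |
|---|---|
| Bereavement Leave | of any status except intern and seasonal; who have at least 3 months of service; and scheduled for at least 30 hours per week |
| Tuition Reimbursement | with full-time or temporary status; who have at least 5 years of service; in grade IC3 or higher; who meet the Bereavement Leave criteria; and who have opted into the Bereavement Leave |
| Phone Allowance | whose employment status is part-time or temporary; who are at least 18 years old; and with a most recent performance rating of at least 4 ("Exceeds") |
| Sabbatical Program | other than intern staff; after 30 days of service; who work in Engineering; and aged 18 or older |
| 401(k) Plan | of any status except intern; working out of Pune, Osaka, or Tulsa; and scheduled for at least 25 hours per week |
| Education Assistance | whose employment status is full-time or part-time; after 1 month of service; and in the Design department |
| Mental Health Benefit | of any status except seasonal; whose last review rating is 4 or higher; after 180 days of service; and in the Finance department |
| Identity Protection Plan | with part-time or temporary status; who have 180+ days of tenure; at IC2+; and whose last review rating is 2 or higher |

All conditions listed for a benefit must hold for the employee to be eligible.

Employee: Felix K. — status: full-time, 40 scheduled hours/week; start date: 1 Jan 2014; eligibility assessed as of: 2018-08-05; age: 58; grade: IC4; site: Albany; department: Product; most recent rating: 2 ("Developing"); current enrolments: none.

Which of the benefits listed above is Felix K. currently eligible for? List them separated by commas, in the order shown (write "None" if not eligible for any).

Bereavement Leave

Service from 1 Jan 2014 to 2018-08-05: 1677 days.
Bereavement Leave — status full-time ✓ (not excluded); service 1677 days ≥ 3 months (≈90 days) ✓; 40 hrs/wk ≥ 30 ✓ → eligible.
Tuition Reimbursement — status full-time ✓; service 1677 days < 5 years (≈1825 days) ✗ → not eligible.
Phone Allowance — status full-time ✗ (requires part-time or temporary) → not eligible.
Sabbatical Program — status full-time ✓ (not excluded); service 1677 days ≥ 30 days ✓; dept Product ✗ → not eligible.
401(k) Plan — status full-time ✓ (not excluded); site Albany ✗ (not Pune, Osaka, or Tulsa) → not eligible.
Education Assistance — status full-time ✓; service 1677 days ≥ 1 month (≈30 days) ✓; dept Product ✗ → not eligible.
Mental Health Benefit — status full-time ✓ (not excluded); rating 2 < 4 ✗ → not eligible.
Identity Protection Plan — status full-time ✗ (requires part-time or temporary) → not eligible.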